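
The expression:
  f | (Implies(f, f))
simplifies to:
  True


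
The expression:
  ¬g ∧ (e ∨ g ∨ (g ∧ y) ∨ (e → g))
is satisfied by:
  {g: False}


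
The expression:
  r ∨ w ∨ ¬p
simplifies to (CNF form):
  r ∨ w ∨ ¬p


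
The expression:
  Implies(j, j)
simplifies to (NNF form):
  True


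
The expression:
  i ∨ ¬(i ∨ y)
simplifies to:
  i ∨ ¬y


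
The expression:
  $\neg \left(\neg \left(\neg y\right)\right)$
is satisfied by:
  {y: False}


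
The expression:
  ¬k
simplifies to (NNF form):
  ¬k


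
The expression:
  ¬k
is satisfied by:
  {k: False}


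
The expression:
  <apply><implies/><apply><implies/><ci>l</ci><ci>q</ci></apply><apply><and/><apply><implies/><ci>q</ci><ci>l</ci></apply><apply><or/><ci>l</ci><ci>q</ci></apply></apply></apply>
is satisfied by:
  {l: True}


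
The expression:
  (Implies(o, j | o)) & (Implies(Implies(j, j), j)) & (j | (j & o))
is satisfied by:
  {j: True}


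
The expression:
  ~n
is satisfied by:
  {n: False}


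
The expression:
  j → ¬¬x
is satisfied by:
  {x: True, j: False}
  {j: False, x: False}
  {j: True, x: True}


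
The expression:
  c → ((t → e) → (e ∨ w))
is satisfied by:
  {w: True, t: True, e: True, c: False}
  {w: True, t: True, c: False, e: False}
  {w: True, e: True, c: False, t: False}
  {w: True, c: False, e: False, t: False}
  {t: True, e: True, c: False, w: False}
  {t: True, c: False, e: False, w: False}
  {e: True, t: False, c: False, w: False}
  {t: False, c: False, e: False, w: False}
  {t: True, w: True, c: True, e: True}
  {t: True, w: True, c: True, e: False}
  {w: True, c: True, e: True, t: False}
  {w: True, c: True, t: False, e: False}
  {e: True, c: True, t: True, w: False}
  {c: True, t: True, w: False, e: False}
  {c: True, e: True, w: False, t: False}


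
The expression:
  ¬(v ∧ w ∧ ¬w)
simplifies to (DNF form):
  True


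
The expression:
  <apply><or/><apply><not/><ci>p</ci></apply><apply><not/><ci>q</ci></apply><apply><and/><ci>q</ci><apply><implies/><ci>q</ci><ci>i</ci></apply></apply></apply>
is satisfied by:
  {i: True, p: False, q: False}
  {p: False, q: False, i: False}
  {i: True, q: True, p: False}
  {q: True, p: False, i: False}
  {i: True, p: True, q: False}
  {p: True, i: False, q: False}
  {i: True, q: True, p: True}


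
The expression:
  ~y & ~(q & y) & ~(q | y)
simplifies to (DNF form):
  ~q & ~y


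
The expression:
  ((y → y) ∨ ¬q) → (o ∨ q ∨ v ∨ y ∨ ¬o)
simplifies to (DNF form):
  True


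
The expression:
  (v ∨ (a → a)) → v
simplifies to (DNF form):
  v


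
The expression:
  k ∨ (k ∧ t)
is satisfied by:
  {k: True}


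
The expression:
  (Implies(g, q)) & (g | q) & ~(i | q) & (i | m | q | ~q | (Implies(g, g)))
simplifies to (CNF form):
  False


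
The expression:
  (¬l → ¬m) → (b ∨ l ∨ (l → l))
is always true.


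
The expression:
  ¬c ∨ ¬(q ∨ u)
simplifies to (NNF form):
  (¬q ∧ ¬u) ∨ ¬c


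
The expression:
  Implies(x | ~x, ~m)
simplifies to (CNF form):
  ~m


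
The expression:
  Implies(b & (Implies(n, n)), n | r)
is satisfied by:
  {r: True, n: True, b: False}
  {r: True, b: False, n: False}
  {n: True, b: False, r: False}
  {n: False, b: False, r: False}
  {r: True, n: True, b: True}
  {r: True, b: True, n: False}
  {n: True, b: True, r: False}


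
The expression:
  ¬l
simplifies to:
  ¬l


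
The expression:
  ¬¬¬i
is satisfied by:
  {i: False}


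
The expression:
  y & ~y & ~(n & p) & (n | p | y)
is never true.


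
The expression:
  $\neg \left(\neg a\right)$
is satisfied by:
  {a: True}


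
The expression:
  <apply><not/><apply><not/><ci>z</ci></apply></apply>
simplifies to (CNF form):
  <ci>z</ci>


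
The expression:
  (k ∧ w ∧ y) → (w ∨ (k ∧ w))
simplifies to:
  True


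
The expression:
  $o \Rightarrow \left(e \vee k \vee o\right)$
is always true.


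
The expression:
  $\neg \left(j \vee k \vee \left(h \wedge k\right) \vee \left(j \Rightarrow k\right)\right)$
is never true.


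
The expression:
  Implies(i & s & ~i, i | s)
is always true.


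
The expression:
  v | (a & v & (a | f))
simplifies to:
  v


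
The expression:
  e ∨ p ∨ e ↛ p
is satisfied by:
  {e: True, p: True}
  {e: True, p: False}
  {p: True, e: False}


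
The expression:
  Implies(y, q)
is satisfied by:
  {q: True, y: False}
  {y: False, q: False}
  {y: True, q: True}


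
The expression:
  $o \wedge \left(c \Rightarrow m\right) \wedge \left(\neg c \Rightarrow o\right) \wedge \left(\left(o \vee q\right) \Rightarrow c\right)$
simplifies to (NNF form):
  $c \wedge m \wedge o$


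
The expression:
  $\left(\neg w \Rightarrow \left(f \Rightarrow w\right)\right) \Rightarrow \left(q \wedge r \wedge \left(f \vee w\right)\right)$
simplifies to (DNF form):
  $\left(f \wedge \neg w\right) \vee \left(w \wedge \neg w\right) \vee \left(f \wedge q \wedge r\right) \vee \left(f \wedge q \wedge \neg w\right) \vee \left(f \wedge r \wedge \neg w\right) \vee \left(q \wedge r \wedge w\right) \vee \left(q \wedge w \wedge \neg w\right) \vee \left(r \wedge w \wedge \neg w\right)$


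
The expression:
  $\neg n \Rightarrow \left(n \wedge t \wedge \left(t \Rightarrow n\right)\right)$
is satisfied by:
  {n: True}


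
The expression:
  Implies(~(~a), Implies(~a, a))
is always true.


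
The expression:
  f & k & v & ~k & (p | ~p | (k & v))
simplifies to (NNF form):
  False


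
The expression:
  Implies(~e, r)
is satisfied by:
  {r: True, e: True}
  {r: True, e: False}
  {e: True, r: False}


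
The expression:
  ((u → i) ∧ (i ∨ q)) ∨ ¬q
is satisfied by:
  {i: True, u: False, q: False}
  {u: False, q: False, i: False}
  {i: True, q: True, u: False}
  {q: True, u: False, i: False}
  {i: True, u: True, q: False}
  {u: True, i: False, q: False}
  {i: True, q: True, u: True}


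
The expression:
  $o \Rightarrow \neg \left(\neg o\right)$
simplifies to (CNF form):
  $\text{True}$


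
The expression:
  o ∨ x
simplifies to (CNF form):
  o ∨ x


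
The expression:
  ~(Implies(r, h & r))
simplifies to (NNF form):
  r & ~h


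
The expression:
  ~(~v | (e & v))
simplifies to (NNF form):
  v & ~e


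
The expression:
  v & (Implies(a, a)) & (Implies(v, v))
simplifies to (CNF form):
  v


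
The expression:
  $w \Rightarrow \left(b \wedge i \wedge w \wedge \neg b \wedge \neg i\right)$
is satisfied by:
  {w: False}


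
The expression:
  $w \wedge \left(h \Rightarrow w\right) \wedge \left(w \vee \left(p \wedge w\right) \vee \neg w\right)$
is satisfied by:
  {w: True}


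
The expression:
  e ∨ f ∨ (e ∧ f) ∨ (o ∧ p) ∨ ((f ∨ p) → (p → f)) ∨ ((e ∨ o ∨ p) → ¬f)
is always true.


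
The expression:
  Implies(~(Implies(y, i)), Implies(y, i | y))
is always true.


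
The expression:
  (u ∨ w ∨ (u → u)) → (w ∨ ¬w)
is always true.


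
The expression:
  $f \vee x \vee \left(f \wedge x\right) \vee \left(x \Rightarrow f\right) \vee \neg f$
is always true.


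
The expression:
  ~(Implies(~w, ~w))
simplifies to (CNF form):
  False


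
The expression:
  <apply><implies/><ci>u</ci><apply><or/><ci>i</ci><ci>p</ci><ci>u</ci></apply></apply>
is always true.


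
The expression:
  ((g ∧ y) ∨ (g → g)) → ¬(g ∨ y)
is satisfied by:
  {g: False, y: False}


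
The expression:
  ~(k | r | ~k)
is never true.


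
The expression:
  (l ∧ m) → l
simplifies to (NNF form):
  True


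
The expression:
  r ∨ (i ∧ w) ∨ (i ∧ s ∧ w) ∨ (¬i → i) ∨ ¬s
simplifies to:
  i ∨ r ∨ ¬s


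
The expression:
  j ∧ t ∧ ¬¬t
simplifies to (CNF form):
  j ∧ t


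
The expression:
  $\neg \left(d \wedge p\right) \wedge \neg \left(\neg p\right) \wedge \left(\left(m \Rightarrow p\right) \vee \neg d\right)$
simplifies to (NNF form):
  $p \wedge \neg d$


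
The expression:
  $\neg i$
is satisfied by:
  {i: False}


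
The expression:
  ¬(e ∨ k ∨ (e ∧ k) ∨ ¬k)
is never true.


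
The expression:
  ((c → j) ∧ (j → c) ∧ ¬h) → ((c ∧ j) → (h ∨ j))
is always true.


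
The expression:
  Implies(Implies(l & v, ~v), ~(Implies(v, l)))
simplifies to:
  v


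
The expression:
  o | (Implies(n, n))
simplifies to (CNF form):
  True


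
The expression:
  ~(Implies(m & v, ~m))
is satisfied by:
  {m: True, v: True}


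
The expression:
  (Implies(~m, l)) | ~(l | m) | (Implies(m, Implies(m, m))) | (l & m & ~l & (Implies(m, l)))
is always true.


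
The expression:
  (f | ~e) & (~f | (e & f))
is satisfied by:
  {f: False, e: False}
  {e: True, f: True}


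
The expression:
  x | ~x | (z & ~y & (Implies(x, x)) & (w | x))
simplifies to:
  True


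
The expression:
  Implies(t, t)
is always true.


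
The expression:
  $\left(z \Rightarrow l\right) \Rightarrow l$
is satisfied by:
  {z: True, l: True}
  {z: True, l: False}
  {l: True, z: False}


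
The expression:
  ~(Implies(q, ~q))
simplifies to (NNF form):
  q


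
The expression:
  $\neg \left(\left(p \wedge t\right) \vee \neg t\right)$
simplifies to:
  $t \wedge \neg p$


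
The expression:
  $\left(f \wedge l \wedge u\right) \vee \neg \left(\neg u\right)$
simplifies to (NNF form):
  $u$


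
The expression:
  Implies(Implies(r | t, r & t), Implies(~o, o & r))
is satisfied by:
  {o: True, t: False, r: False}
  {r: True, o: True, t: False}
  {o: True, t: True, r: False}
  {r: True, o: True, t: True}
  {r: True, t: False, o: False}
  {t: True, r: False, o: False}


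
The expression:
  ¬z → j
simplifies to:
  j ∨ z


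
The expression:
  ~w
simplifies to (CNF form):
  ~w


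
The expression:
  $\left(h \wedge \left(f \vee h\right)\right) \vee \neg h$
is always true.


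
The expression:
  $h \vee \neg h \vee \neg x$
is always true.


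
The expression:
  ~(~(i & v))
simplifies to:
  i & v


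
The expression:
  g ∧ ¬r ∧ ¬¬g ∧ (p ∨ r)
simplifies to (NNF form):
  g ∧ p ∧ ¬r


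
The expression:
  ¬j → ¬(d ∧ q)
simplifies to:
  j ∨ ¬d ∨ ¬q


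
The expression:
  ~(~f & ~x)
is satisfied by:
  {x: True, f: True}
  {x: True, f: False}
  {f: True, x: False}


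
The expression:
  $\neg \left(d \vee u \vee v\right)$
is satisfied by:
  {u: False, v: False, d: False}


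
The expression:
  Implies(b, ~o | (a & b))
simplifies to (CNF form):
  a | ~b | ~o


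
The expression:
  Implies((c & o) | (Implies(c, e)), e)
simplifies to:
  e | (c & ~o)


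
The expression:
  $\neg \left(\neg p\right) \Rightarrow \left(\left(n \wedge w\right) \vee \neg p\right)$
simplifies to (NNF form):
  $\left(n \wedge w\right) \vee \neg p$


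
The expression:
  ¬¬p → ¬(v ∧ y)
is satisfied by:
  {p: False, v: False, y: False}
  {y: True, p: False, v: False}
  {v: True, p: False, y: False}
  {y: True, v: True, p: False}
  {p: True, y: False, v: False}
  {y: True, p: True, v: False}
  {v: True, p: True, y: False}


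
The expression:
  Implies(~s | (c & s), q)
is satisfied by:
  {q: True, s: True, c: False}
  {q: True, c: False, s: False}
  {q: True, s: True, c: True}
  {q: True, c: True, s: False}
  {s: True, c: False, q: False}


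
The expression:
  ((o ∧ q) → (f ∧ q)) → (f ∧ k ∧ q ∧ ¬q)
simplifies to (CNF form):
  o ∧ q ∧ ¬f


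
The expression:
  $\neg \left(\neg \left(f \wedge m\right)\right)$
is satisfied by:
  {m: True, f: True}


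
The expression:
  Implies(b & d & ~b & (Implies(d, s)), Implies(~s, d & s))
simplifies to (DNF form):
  True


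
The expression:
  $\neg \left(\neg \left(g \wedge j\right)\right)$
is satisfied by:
  {j: True, g: True}


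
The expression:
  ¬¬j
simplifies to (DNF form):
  j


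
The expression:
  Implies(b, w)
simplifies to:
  w | ~b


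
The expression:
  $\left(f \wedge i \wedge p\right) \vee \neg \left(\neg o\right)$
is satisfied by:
  {o: True, p: True, i: True, f: True}
  {o: True, p: True, i: True, f: False}
  {o: True, p: True, f: True, i: False}
  {o: True, p: True, f: False, i: False}
  {o: True, i: True, f: True, p: False}
  {o: True, i: True, f: False, p: False}
  {o: True, i: False, f: True, p: False}
  {o: True, i: False, f: False, p: False}
  {p: True, i: True, f: True, o: False}


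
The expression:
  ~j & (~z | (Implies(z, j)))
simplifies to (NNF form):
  ~j & ~z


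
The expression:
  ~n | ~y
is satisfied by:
  {y: False, n: False}
  {n: True, y: False}
  {y: True, n: False}


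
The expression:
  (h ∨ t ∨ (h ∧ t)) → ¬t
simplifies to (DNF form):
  ¬t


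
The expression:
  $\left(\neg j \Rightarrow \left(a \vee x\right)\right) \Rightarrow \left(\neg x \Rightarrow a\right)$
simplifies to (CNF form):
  $a \vee x \vee \neg j$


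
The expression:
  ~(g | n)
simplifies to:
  ~g & ~n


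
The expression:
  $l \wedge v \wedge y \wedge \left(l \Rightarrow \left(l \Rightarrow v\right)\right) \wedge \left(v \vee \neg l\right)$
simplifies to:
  $l \wedge v \wedge y$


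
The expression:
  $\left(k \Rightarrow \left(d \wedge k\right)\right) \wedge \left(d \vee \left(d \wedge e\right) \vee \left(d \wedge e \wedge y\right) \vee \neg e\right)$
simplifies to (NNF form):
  $d \vee \left(\neg e \wedge \neg k\right)$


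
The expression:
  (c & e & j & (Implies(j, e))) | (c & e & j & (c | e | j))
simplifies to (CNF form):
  c & e & j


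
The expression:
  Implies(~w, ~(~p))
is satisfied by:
  {p: True, w: True}
  {p: True, w: False}
  {w: True, p: False}


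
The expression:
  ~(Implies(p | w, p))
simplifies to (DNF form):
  w & ~p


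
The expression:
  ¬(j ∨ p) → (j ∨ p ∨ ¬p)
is always true.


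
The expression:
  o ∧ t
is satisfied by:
  {t: True, o: True}


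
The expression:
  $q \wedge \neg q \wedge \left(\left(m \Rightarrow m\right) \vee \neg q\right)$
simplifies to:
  $\text{False}$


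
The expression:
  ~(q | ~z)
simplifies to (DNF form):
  z & ~q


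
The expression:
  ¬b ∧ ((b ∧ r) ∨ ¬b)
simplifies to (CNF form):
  ¬b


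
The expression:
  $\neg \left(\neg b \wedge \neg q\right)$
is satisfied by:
  {b: True, q: True}
  {b: True, q: False}
  {q: True, b: False}


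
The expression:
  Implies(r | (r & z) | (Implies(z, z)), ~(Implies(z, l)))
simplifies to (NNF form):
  z & ~l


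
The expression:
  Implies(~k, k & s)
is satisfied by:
  {k: True}


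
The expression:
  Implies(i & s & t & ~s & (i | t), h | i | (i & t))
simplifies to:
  True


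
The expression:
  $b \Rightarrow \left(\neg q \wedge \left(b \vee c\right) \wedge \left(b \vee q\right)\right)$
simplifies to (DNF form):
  $\neg b \vee \neg q$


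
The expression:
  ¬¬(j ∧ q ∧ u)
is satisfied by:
  {j: True, u: True, q: True}


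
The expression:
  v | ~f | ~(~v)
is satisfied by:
  {v: True, f: False}
  {f: False, v: False}
  {f: True, v: True}


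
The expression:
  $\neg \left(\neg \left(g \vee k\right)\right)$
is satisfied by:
  {k: True, g: True}
  {k: True, g: False}
  {g: True, k: False}


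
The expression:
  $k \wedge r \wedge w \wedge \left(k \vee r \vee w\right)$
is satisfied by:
  {r: True, w: True, k: True}


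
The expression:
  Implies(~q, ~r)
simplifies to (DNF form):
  q | ~r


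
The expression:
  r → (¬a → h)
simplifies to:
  a ∨ h ∨ ¬r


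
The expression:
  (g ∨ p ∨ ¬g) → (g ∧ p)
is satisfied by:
  {p: True, g: True}


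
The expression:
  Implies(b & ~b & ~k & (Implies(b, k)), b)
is always true.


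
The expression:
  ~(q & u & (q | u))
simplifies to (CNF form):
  ~q | ~u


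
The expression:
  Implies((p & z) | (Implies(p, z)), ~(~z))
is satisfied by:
  {z: True, p: True}
  {z: True, p: False}
  {p: True, z: False}


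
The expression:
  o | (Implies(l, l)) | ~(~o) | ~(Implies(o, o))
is always true.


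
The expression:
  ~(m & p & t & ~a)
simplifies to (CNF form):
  a | ~m | ~p | ~t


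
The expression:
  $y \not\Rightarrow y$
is never true.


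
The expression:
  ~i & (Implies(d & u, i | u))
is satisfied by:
  {i: False}


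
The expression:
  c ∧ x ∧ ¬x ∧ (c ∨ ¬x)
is never true.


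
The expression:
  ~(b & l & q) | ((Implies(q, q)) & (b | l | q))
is always true.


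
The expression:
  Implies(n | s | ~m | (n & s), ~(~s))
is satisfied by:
  {m: True, s: True, n: False}
  {s: True, n: False, m: False}
  {m: True, s: True, n: True}
  {s: True, n: True, m: False}
  {m: True, n: False, s: False}


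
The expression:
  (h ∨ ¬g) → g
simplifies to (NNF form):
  g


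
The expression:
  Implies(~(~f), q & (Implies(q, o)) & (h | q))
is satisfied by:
  {q: True, o: True, f: False}
  {q: True, o: False, f: False}
  {o: True, q: False, f: False}
  {q: False, o: False, f: False}
  {f: True, q: True, o: True}


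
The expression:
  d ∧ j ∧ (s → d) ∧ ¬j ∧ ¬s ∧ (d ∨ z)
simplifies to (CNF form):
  False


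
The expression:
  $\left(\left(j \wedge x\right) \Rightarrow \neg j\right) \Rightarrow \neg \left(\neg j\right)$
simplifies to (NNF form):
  $j$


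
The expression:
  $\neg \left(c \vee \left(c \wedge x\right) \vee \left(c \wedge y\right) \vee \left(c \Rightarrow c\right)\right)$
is never true.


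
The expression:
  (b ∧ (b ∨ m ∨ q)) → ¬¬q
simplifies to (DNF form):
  q ∨ ¬b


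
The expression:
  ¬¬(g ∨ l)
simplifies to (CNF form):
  g ∨ l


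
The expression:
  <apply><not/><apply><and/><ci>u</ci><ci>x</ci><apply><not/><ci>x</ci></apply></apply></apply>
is always true.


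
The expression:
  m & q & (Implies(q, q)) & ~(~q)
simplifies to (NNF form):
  m & q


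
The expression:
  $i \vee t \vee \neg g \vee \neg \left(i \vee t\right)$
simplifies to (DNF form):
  $\text{True}$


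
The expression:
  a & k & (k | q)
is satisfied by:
  {a: True, k: True}


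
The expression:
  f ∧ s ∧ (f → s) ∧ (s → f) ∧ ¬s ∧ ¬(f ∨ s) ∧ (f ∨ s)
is never true.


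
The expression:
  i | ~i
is always true.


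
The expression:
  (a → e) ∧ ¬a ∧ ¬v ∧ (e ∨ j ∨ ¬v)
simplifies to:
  ¬a ∧ ¬v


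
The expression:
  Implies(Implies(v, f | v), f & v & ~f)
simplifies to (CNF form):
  False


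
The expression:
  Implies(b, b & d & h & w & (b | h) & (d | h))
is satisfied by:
  {d: True, w: True, h: True, b: False}
  {d: True, w: True, h: False, b: False}
  {d: True, h: True, w: False, b: False}
  {d: True, h: False, w: False, b: False}
  {w: True, h: True, d: False, b: False}
  {w: True, h: False, d: False, b: False}
  {h: True, d: False, w: False, b: False}
  {h: False, d: False, w: False, b: False}
  {b: True, d: True, w: True, h: True}


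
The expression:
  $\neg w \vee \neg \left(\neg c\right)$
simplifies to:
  $c \vee \neg w$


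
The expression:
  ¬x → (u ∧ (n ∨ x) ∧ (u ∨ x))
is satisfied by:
  {x: True, u: True, n: True}
  {x: True, u: True, n: False}
  {x: True, n: True, u: False}
  {x: True, n: False, u: False}
  {u: True, n: True, x: False}


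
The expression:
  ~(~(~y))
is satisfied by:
  {y: False}


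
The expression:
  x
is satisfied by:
  {x: True}


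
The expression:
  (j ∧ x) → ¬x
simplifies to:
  ¬j ∨ ¬x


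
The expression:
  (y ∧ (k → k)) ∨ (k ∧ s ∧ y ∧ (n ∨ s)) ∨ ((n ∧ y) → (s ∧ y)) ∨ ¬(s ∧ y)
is always true.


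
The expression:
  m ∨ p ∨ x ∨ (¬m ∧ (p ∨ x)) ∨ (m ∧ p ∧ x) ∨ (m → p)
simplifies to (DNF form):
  True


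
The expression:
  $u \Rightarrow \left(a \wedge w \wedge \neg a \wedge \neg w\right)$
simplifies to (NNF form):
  $\neg u$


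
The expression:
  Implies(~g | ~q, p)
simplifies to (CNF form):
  (g | p) & (p | q)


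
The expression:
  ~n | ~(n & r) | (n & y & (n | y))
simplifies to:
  y | ~n | ~r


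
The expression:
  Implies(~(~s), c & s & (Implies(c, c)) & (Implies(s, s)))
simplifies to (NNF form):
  c | ~s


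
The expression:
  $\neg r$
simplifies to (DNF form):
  $\neg r$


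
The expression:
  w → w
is always true.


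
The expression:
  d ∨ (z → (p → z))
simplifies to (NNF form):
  True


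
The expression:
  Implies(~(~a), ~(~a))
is always true.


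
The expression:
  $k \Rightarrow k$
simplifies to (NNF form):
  $\text{True}$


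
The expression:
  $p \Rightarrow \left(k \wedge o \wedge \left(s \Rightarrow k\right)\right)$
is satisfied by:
  {k: True, o: True, p: False}
  {k: True, o: False, p: False}
  {o: True, k: False, p: False}
  {k: False, o: False, p: False}
  {k: True, p: True, o: True}


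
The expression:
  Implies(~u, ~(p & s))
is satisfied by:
  {u: True, s: False, p: False}
  {s: False, p: False, u: False}
  {p: True, u: True, s: False}
  {p: True, s: False, u: False}
  {u: True, s: True, p: False}
  {s: True, u: False, p: False}
  {p: True, s: True, u: True}


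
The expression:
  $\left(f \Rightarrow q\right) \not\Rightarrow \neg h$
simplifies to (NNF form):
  $h \wedge \left(q \vee \neg f\right)$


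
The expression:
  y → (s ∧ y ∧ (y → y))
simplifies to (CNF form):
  s ∨ ¬y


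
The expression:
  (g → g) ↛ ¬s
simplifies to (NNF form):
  s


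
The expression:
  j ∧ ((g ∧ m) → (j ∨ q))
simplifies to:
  j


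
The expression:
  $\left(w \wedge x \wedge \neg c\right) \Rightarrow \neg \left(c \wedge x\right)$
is always true.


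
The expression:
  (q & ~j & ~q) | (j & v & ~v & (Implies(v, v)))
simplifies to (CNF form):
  False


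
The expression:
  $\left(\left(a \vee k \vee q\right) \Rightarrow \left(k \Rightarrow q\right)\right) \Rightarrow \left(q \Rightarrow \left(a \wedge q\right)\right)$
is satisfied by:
  {a: True, q: False}
  {q: False, a: False}
  {q: True, a: True}


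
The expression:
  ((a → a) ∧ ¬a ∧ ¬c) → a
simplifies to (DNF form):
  a ∨ c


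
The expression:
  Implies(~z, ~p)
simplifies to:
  z | ~p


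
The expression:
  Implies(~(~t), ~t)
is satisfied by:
  {t: False}


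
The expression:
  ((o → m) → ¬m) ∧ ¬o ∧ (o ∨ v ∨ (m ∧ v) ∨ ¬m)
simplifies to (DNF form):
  ¬m ∧ ¬o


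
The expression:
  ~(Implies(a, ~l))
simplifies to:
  a & l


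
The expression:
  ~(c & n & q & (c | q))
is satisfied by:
  {c: False, q: False, n: False}
  {n: True, c: False, q: False}
  {q: True, c: False, n: False}
  {n: True, q: True, c: False}
  {c: True, n: False, q: False}
  {n: True, c: True, q: False}
  {q: True, c: True, n: False}


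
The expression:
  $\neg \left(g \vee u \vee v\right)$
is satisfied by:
  {g: False, u: False, v: False}


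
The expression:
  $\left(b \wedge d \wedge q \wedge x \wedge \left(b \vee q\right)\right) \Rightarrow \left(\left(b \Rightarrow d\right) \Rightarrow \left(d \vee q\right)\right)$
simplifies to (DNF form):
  $\text{True}$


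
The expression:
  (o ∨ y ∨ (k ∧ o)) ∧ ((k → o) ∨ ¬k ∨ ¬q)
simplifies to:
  o ∨ (y ∧ ¬k) ∨ (y ∧ ¬q)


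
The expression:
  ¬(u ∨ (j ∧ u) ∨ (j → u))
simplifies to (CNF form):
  j ∧ ¬u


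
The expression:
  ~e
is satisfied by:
  {e: False}


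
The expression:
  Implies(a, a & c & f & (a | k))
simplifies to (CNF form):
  (c | ~a) & (f | ~a)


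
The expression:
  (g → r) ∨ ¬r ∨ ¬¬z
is always true.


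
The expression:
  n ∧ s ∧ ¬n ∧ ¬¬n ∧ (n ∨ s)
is never true.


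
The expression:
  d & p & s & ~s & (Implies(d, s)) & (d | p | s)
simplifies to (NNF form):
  False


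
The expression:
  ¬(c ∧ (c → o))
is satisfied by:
  {c: False, o: False}
  {o: True, c: False}
  {c: True, o: False}


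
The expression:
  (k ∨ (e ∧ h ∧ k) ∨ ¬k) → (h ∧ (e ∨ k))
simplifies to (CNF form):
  h ∧ (e ∨ k)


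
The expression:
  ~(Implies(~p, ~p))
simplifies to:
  False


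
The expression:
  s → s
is always true.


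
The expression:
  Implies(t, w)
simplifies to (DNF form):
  w | ~t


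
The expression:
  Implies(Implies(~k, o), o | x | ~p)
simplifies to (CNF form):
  o | x | ~k | ~p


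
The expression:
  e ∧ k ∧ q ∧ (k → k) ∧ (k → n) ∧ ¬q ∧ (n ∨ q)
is never true.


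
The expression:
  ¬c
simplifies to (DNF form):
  ¬c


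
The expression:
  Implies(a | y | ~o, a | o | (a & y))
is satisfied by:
  {a: True, o: True}
  {a: True, o: False}
  {o: True, a: False}


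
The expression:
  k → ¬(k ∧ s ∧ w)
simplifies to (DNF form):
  ¬k ∨ ¬s ∨ ¬w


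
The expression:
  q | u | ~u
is always true.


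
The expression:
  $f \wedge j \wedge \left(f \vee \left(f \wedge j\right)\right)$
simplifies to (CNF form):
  $f \wedge j$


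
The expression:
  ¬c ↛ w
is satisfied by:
  {w: False, c: False}


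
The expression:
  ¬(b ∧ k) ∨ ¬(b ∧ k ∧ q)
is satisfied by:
  {k: False, q: False, b: False}
  {b: True, k: False, q: False}
  {q: True, k: False, b: False}
  {b: True, q: True, k: False}
  {k: True, b: False, q: False}
  {b: True, k: True, q: False}
  {q: True, k: True, b: False}


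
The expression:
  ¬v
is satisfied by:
  {v: False}


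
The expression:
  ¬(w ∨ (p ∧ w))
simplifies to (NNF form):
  ¬w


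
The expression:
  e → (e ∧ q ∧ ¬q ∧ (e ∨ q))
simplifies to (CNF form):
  ¬e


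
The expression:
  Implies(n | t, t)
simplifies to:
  t | ~n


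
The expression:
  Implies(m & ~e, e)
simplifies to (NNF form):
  e | ~m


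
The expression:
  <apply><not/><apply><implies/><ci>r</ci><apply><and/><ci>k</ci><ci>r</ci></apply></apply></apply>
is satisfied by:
  {r: True, k: False}


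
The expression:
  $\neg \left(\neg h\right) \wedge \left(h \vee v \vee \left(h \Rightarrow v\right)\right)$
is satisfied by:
  {h: True}


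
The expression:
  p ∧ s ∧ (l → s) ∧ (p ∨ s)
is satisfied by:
  {p: True, s: True}


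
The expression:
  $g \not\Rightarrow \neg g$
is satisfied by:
  {g: True}


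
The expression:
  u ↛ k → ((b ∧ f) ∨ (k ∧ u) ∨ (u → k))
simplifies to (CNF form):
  (b ∨ k ∨ ¬u) ∧ (f ∨ k ∨ ¬u)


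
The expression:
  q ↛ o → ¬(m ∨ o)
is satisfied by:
  {o: True, m: False, q: False}
  {m: False, q: False, o: False}
  {o: True, q: True, m: False}
  {q: True, m: False, o: False}
  {o: True, m: True, q: False}
  {m: True, o: False, q: False}
  {o: True, q: True, m: True}


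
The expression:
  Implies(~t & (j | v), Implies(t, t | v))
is always true.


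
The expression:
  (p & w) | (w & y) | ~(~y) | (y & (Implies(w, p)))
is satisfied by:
  {y: True, p: True, w: True}
  {y: True, p: True, w: False}
  {y: True, w: True, p: False}
  {y: True, w: False, p: False}
  {p: True, w: True, y: False}


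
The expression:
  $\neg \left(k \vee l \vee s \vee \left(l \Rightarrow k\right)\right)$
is never true.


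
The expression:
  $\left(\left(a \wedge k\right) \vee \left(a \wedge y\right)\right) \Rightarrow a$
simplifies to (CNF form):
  $\text{True}$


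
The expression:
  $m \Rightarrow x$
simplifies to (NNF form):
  $x \vee \neg m$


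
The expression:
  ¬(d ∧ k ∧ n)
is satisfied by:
  {k: False, d: False, n: False}
  {n: True, k: False, d: False}
  {d: True, k: False, n: False}
  {n: True, d: True, k: False}
  {k: True, n: False, d: False}
  {n: True, k: True, d: False}
  {d: True, k: True, n: False}


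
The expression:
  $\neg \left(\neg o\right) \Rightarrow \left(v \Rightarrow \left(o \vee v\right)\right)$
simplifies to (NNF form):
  $\text{True}$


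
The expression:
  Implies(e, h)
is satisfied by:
  {h: True, e: False}
  {e: False, h: False}
  {e: True, h: True}


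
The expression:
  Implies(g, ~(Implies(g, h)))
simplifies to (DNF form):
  ~g | ~h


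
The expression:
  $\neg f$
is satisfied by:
  {f: False}


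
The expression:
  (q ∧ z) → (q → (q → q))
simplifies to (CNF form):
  True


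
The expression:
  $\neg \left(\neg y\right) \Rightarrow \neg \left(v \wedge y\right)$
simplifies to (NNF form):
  $\neg v \vee \neg y$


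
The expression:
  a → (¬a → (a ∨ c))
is always true.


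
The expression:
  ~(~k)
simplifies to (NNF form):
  k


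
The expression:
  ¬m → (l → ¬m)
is always true.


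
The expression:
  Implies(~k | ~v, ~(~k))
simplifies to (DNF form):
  k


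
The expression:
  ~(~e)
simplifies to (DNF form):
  e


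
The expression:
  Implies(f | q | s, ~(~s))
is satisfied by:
  {s: True, f: False, q: False}
  {q: True, s: True, f: False}
  {s: True, f: True, q: False}
  {q: True, s: True, f: True}
  {q: False, f: False, s: False}


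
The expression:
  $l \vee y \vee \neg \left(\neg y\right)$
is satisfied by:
  {y: True, l: True}
  {y: True, l: False}
  {l: True, y: False}


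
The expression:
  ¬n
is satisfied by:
  {n: False}


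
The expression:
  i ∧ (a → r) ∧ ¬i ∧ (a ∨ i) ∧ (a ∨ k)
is never true.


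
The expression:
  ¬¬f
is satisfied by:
  {f: True}


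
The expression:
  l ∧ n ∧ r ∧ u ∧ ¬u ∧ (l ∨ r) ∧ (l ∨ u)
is never true.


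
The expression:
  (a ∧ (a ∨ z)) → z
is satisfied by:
  {z: True, a: False}
  {a: False, z: False}
  {a: True, z: True}


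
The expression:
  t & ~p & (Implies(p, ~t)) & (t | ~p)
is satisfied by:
  {t: True, p: False}


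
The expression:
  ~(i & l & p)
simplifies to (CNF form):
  ~i | ~l | ~p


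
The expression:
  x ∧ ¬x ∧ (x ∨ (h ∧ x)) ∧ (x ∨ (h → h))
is never true.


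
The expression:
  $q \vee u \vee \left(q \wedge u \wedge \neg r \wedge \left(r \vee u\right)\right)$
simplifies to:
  $q \vee u$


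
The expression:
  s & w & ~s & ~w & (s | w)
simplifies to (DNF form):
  False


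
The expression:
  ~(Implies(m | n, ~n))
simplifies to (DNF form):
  n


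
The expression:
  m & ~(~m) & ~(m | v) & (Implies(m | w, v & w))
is never true.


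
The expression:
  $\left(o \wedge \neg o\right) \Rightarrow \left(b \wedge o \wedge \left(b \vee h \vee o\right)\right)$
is always true.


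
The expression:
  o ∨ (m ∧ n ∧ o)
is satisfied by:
  {o: True}


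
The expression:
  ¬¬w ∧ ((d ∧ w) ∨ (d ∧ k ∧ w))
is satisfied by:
  {w: True, d: True}


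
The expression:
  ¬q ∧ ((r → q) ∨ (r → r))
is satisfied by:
  {q: False}


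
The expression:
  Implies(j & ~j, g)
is always true.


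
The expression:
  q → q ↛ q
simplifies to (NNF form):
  ¬q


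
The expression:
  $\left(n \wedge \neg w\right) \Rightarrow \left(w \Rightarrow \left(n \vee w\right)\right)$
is always true.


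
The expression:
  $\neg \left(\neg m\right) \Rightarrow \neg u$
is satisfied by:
  {u: False, m: False}
  {m: True, u: False}
  {u: True, m: False}


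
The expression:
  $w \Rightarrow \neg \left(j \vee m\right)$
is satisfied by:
  {m: False, w: False, j: False}
  {j: True, m: False, w: False}
  {m: True, j: False, w: False}
  {j: True, m: True, w: False}
  {w: True, j: False, m: False}


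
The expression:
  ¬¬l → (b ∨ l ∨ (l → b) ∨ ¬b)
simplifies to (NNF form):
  True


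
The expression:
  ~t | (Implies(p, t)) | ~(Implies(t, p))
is always true.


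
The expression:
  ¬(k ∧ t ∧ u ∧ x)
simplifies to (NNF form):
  ¬k ∨ ¬t ∨ ¬u ∨ ¬x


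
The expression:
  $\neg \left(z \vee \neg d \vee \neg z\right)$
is never true.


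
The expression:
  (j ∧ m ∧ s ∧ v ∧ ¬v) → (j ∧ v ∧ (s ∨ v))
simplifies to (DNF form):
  True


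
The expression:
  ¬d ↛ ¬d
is never true.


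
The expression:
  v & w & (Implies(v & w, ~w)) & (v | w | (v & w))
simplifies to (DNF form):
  False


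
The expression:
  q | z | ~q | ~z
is always true.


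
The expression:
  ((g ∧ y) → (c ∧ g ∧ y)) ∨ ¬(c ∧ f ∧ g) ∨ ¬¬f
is always true.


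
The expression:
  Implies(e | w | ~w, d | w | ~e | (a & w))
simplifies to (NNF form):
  d | w | ~e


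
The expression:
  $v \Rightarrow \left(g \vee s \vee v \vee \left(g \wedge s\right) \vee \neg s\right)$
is always true.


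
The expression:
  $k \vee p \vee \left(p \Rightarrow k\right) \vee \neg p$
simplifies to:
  $\text{True}$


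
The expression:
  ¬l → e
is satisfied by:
  {l: True, e: True}
  {l: True, e: False}
  {e: True, l: False}


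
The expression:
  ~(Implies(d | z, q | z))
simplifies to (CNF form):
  d & ~q & ~z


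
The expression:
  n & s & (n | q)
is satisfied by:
  {s: True, n: True}


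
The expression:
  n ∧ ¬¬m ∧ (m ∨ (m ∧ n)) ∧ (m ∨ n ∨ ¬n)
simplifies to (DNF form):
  m ∧ n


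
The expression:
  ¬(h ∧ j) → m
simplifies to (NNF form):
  m ∨ (h ∧ j)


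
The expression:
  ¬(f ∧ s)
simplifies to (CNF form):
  ¬f ∨ ¬s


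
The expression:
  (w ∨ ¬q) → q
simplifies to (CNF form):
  q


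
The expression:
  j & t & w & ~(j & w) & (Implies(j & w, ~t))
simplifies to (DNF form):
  False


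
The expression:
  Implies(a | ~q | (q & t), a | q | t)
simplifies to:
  a | q | t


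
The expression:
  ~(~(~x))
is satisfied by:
  {x: False}


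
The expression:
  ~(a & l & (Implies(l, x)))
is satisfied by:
  {l: False, a: False, x: False}
  {x: True, l: False, a: False}
  {a: True, l: False, x: False}
  {x: True, a: True, l: False}
  {l: True, x: False, a: False}
  {x: True, l: True, a: False}
  {a: True, l: True, x: False}


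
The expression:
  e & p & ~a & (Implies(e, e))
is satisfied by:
  {p: True, e: True, a: False}


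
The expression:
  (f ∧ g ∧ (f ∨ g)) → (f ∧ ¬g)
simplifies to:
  ¬f ∨ ¬g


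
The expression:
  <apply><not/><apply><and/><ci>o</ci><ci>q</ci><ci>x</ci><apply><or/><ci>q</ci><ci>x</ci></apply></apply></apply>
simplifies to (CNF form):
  <apply><or/><apply><not/><ci>o</ci></apply><apply><not/><ci>q</ci></apply><apply><not/><ci>x</ci></apply></apply>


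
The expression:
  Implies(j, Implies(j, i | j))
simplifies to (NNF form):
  True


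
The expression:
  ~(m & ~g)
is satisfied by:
  {g: True, m: False}
  {m: False, g: False}
  {m: True, g: True}


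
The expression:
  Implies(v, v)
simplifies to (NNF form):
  True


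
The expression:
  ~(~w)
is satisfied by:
  {w: True}


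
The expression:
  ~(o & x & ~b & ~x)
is always true.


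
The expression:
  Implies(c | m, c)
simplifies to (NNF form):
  c | ~m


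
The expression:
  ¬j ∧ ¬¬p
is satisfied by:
  {p: True, j: False}


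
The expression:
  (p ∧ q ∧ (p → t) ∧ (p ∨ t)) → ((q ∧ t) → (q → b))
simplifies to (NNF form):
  b ∨ ¬p ∨ ¬q ∨ ¬t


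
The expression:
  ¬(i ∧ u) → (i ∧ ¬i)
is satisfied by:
  {i: True, u: True}


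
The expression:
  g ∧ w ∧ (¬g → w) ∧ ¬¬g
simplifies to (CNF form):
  g ∧ w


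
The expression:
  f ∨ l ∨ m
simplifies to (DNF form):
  f ∨ l ∨ m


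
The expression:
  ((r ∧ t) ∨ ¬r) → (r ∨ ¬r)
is always true.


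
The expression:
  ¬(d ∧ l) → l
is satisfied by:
  {l: True}


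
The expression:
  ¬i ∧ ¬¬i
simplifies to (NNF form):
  False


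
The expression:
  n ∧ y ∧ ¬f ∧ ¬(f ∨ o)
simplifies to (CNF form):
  n ∧ y ∧ ¬f ∧ ¬o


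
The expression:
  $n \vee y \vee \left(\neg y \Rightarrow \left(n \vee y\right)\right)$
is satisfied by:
  {n: True, y: True}
  {n: True, y: False}
  {y: True, n: False}


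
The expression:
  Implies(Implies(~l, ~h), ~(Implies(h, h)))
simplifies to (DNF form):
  h & ~l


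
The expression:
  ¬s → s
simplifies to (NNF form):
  s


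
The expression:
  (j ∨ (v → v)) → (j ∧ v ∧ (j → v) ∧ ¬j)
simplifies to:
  False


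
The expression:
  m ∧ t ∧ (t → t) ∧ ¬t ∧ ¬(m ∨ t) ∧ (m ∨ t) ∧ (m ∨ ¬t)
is never true.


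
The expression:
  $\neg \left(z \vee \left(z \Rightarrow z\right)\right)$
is never true.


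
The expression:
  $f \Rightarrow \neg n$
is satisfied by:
  {n: False, f: False}
  {f: True, n: False}
  {n: True, f: False}


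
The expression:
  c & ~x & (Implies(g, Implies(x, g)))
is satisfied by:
  {c: True, x: False}


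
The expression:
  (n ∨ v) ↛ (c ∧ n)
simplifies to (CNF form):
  (n ∨ v) ∧ (n ∨ ¬n) ∧ (v ∨ ¬c) ∧ (¬c ∨ ¬n)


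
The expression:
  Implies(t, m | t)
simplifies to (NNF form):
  True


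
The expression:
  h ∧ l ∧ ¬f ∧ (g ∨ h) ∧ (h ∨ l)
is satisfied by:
  {h: True, l: True, f: False}


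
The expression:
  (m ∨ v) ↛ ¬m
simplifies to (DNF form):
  m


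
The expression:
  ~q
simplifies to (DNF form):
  ~q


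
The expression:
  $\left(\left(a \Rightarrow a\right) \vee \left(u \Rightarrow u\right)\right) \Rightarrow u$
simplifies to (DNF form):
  $u$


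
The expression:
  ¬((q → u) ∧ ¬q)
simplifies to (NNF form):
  q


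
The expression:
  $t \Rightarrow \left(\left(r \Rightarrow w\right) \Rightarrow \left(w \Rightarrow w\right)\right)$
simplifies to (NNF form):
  $\text{True}$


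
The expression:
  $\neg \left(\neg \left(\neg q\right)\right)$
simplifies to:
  $\neg q$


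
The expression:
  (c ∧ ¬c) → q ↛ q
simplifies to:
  True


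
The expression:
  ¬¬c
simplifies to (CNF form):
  c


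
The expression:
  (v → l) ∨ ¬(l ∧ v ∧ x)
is always true.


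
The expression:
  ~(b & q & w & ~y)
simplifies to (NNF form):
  y | ~b | ~q | ~w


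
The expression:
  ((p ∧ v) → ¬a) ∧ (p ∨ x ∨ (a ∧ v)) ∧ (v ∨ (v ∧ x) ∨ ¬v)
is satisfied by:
  {x: True, p: True, a: False, v: False}
  {p: True, a: False, v: False, x: False}
  {x: True, p: True, v: True, a: False}
  {p: True, v: True, a: False, x: False}
  {p: True, x: True, a: True, v: False}
  {p: True, a: True, v: False, x: False}
  {x: True, a: False, v: False, p: False}
  {v: True, x: True, a: False, p: False}
  {x: True, a: True, v: False, p: False}
  {x: True, v: True, a: True, p: False}
  {v: True, a: True, x: False, p: False}


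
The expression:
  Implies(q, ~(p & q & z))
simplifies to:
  ~p | ~q | ~z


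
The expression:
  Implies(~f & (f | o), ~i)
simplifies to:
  f | ~i | ~o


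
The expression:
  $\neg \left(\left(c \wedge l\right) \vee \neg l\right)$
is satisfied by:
  {l: True, c: False}
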